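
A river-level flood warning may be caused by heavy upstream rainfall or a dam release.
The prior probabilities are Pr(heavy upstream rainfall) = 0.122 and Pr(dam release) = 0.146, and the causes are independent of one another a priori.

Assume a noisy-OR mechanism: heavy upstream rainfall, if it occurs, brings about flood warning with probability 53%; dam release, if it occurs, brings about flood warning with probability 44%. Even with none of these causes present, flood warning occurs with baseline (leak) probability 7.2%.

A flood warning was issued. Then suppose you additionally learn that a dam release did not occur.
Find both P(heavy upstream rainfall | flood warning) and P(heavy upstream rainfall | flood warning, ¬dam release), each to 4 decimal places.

P(heavy upstream rainfall | flood warning) ≈ 0.3846; P(heavy upstream rainfall | flood warning, ¬dam release) ≈ 0.5211

Under noisy-OR, P(flood warning | causes) = 1 − (1−0.072)·∏(1−qᵢ) over the active causes.
By total probability over the 4 (heavy upstream rainfall, dam release) configurations:
  P(flood warning) = 0.072·0.878·0.854 + 0.48032·0.878·0.146 + 0.56384·0.122·0.854 + 0.75575·0.122·0.146
        = 0.053986 + 0.061571 + 0.058745 + 0.013461 = 0.187763
The terms with heavy upstream rainfall present sum to 0.072206, so
  P(heavy upstream rainfall | flood warning) = 0.072206 / 0.187763 ≈ 0.3846

Now condition on the additional information:
Numerator (weight on configurations with heavy upstream rainfall): 0.56384×0.122 = 0.068788
Denominator P(flood warning | ¬dam release): 0.072×0.878 + 0.56384×0.122 = 0.132004
P(heavy upstream rainfall | flood warning, ¬dam release) = 0.068788/0.132004 ≈ 0.5211
With dam release excluded, heavy upstream rainfall must carry more of the explanatory weight for the flood warning.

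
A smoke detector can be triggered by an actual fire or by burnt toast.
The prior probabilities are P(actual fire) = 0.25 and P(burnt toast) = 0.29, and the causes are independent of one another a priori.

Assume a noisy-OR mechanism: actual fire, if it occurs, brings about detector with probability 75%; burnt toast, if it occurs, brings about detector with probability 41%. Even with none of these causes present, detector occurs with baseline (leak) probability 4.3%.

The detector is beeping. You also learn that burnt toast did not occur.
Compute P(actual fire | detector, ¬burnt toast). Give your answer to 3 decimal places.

Under noisy-OR, P(detector | causes) = 1 − (1−0.043)·∏(1−qᵢ) over the active causes.
P(detector | ¬burnt toast) = 0.043*0.75 + 0.76075*0.25 = 0.032250 + 0.190188 = 0.222438
Restricting to configurations with actual fire present: 0.76075*0.25 = 0.190188.
So P(actual fire | detector, ¬burnt toast) = 0.190188/0.222438 ≈ 0.855.

P(actual fire | detector, ¬burnt toast) ≈ 0.855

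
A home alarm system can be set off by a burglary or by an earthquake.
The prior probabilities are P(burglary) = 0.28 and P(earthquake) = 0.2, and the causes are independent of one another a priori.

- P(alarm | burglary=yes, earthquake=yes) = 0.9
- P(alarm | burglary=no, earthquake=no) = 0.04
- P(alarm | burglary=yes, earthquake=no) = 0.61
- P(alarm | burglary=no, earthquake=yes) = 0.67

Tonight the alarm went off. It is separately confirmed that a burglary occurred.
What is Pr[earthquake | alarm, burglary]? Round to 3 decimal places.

Pr[earthquake | alarm, burglary] ≈ 0.269

P(alarm | burglary) = 0.61·0.8 + 0.9·0.2 = 0.488000 + 0.180000 = 0.668000
Of this, 0.180000 comes from 0.9·0.2 (the earthquake=true cases).
Hence the posterior is 0.180000/0.668000 ≈ 0.269.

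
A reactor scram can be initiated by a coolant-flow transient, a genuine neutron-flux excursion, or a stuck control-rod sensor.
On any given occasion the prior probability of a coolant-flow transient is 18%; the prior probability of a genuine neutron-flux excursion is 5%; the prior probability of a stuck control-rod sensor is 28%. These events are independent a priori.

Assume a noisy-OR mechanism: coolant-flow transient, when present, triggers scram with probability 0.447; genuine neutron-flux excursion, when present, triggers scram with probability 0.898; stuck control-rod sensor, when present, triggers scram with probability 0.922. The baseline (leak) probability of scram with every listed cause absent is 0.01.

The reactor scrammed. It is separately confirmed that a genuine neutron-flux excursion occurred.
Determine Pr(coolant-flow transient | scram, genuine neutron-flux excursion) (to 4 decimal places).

Pr(coolant-flow transient | scram, genuine neutron-flux excursion) ≈ 0.1853

Under noisy-OR, P(scram | causes) = 1 − (1−0.01)·∏(1−qᵢ) over the active causes.
Sum P(scram|·) weighted by the priors over the 4 (coolant-flow transient, stuck control-rod sensor) configurations:
  P(scram | genuine neutron-flux excursion) = 0.89902×0.82×0.72 + 0.992124×0.82×0.28 + 0.944158×0.18×0.72 + 0.995644×0.18×0.28
        = 0.530781 + 0.227792 + 0.122363 + 0.050180 = 0.931116
The terms with coolant-flow transient present sum to 0.172543, so
  P(coolant-flow transient | scram, genuine neutron-flux excursion) = 0.172543 / 0.931116 ≈ 0.1853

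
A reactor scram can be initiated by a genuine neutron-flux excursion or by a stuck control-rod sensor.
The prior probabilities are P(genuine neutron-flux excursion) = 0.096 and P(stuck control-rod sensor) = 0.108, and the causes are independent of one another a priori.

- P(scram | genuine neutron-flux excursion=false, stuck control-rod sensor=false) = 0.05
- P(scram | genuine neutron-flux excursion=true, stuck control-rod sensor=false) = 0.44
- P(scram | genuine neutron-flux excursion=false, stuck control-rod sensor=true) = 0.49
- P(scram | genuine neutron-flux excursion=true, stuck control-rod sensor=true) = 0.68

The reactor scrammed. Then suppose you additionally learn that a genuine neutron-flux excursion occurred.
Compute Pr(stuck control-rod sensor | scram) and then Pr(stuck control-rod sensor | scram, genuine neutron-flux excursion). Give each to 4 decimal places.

P(scram) = 0.05*0.904*0.892 + 0.49*0.904*0.108 + 0.44*0.096*0.892 + 0.68*0.096*0.108 = 0.040318 + 0.047840 + 0.037678 + 0.007050 = 0.132886
Of this, 0.054890 comes from 0.047840 + 0.007050 (the stuck control-rod sensor=true cases).
P(stuck control-rod sensor | scram) = 0.054890 / 0.132886 ≈ 0.4131

Now also conditioning on genuine neutron-flux excursion=true:
Weight on stuck control-rod sensor=true, given the evidence: 0.68*0.108 = 0.073440
Normalizer over all consistent configurations: 0.44*0.892 + 0.68*0.108 = 0.465920
Posterior = 0.073440 / 0.465920 ≈ 0.1576
This is intercausal reasoning (explaining away): once genuine neutron-flux excursion accounts for the scram, stuck control-rod sensor becomes less likely.

Pr(stuck control-rod sensor | scram) ≈ 0.4131; Pr(stuck control-rod sensor | scram, genuine neutron-flux excursion) ≈ 0.1576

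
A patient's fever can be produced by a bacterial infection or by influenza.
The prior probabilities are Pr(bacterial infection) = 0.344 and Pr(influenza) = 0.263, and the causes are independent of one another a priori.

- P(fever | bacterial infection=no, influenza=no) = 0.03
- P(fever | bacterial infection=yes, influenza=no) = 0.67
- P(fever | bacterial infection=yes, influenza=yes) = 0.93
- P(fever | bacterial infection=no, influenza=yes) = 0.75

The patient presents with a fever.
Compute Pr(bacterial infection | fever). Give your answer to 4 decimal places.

Pr(bacterial infection | fever) ≈ 0.6384

Numerator (weight on configurations with bacterial infection): 0.169864 + 0.084139 = 0.254003
Normalizer over all consistent configurations: 0.03*0.656*0.737 + 0.75*0.656*0.263 + 0.67*0.344*0.737 + 0.93*0.344*0.263 = 0.397903
Posterior = 0.254003 / 0.397903 ≈ 0.6384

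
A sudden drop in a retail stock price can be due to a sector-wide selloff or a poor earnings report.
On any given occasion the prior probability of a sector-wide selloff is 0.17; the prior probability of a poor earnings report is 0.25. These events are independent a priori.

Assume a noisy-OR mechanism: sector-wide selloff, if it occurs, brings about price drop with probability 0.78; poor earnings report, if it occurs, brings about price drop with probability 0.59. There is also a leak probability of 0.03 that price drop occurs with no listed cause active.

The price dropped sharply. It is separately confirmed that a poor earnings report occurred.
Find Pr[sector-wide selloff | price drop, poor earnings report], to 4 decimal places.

Under noisy-OR, P(price drop | causes) = 1 − (1−0.03)·∏(1−qᵢ) over the active causes.
For the numerator, keep only sector-wide selloff=true terms: 0.912506·0.17 = 0.155126
Normalizer over all consistent configurations: 0.6023·0.83 + 0.912506·0.17 = 0.655035
P(sector-wide selloff | price drop, poor earnings report) = 0.155126/0.655035 ≈ 0.2368

Pr[sector-wide selloff | price drop, poor earnings report] ≈ 0.2368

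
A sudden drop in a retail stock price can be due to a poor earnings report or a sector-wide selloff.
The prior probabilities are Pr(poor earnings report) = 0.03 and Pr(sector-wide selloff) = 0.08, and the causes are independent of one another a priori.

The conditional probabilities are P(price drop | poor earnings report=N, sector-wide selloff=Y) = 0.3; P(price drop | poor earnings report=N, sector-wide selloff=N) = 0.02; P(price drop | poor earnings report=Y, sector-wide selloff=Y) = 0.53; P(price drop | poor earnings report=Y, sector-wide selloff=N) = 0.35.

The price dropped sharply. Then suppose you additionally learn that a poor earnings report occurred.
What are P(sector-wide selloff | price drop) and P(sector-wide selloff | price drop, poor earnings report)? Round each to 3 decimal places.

Enumerate the 4 (poor earnings report, sector-wide selloff) configurations and weight by the priors:
  P(price drop) = 0.02*0.97*0.92 + 0.3*0.97*0.08 + 0.35*0.03*0.92 + 0.53*0.03*0.08
        = 0.017848 + 0.023280 + 0.009660 + 0.001272 = 0.052060
The terms with sector-wide selloff present sum to 0.024552, so
  P(sector-wide selloff | price drop) = 0.024552 / 0.052060 ≈ 0.472

With the extra evidence:
P(price drop | poor earnings report) = 0.35×0.92 + 0.53×0.08 = 0.322000 + 0.042400 = 0.364400
The sector-wide selloff-present share is 0.53×0.08 = 0.042400.
So P(sector-wide selloff | price drop, poor earnings report) = 0.042400/0.364400 ≈ 0.116.

P(sector-wide selloff | price drop) ≈ 0.472; P(sector-wide selloff | price drop, poor earnings report) ≈ 0.116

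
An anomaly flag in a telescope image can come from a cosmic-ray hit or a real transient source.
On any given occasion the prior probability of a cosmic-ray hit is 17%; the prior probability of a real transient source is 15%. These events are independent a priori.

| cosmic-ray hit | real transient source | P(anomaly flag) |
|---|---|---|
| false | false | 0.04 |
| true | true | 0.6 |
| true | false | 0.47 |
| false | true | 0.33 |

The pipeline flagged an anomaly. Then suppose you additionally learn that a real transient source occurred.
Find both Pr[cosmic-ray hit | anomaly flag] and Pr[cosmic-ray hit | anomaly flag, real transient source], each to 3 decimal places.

Pr[cosmic-ray hit | anomaly flag] ≈ 0.546; Pr[cosmic-ray hit | anomaly flag, real transient source] ≈ 0.271

P(anomaly flag) = 0.04*0.83*0.85 + 0.33*0.83*0.15 + 0.47*0.17*0.85 + 0.6*0.17*0.15 = 0.028220 + 0.041085 + 0.067915 + 0.015300 = 0.152520
Of this, 0.083215 comes from 0.067915 + 0.015300 (the cosmic-ray hit=true cases).
P(cosmic-ray hit | anomaly flag) = 0.083215 / 0.152520 ≈ 0.546

Now also conditioning on real transient source=true:
Sum P(anomaly flag|·) weighted by the priors over both values of cosmic-ray hit:
  P(anomaly flag | real transient source) = 0.33·0.83 + 0.6·0.17
        = 0.273900 + 0.102000 = 0.375900
The terms with cosmic-ray hit present sum to 0.102000, so
  P(cosmic-ray hit | anomaly flag, real transient source) = 0.102000 / 0.375900 ≈ 0.271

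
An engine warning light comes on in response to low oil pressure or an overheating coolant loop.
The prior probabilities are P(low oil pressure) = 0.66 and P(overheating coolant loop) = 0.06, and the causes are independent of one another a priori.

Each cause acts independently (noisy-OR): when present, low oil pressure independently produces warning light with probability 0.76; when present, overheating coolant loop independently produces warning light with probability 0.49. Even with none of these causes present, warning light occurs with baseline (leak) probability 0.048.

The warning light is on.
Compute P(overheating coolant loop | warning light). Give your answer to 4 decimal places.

P(overheating coolant loop | warning light) ≈ 0.0843

Under noisy-OR, P(warning light | causes) = 1 − (1−0.048)·∏(1−qᵢ) over the active causes.
P(warning light) = 0.048×0.34×0.94 + 0.51448×0.34×0.06 + 0.77152×0.66×0.94 + 0.883475×0.66×0.06 = 0.015341 + 0.010495 + 0.478651 + 0.034986 = 0.539473
The overheating coolant loop-present share is 0.010495 + 0.034986 = 0.045481.
So P(overheating coolant loop | warning light) = 0.045481/0.539473 ≈ 0.0843.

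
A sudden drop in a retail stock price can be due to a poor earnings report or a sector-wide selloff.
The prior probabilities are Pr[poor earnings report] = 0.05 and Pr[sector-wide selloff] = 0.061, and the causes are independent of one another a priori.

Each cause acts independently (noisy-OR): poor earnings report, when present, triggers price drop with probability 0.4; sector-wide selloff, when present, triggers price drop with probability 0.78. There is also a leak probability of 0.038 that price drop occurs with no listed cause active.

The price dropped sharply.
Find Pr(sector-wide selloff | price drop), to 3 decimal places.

Under noisy-OR, P(price drop | causes) = 1 − (1−0.038)·∏(1−qᵢ) over the active causes.
Numerator (weight on configurations with sector-wide selloff): 0.045685 + 0.002663 = 0.048348
The normalizing constant is 0.038*0.95*0.939 + 0.78836*0.95*0.061 + 0.4228*0.05*0.939 + 0.873016*0.05*0.061 = 0.102096
Posterior = 0.048348 / 0.102096 ≈ 0.474

Pr(sector-wide selloff | price drop) ≈ 0.474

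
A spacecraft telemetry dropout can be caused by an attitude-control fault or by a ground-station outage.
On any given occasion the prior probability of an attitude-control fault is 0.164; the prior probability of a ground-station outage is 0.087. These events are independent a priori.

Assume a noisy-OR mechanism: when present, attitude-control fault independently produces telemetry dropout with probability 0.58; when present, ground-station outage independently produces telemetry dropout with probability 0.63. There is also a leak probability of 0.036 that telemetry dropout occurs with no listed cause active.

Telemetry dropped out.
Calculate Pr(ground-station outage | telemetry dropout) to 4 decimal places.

Pr(ground-station outage | telemetry dropout) ≈ 0.3357

Under noisy-OR, P(telemetry dropout | causes) = 1 − (1−0.036)·∏(1−qᵢ) over the active causes.
Numerator (weight on configurations with ground-station outage): 0.046790 + 0.012131 = 0.058921
The normalizing constant is 0.036·0.836·0.913 + 0.64332·0.836·0.087 + 0.59512·0.164·0.913 + 0.850194·0.164·0.087 = 0.175508
Posterior = 0.058921 / 0.175508 ≈ 0.3357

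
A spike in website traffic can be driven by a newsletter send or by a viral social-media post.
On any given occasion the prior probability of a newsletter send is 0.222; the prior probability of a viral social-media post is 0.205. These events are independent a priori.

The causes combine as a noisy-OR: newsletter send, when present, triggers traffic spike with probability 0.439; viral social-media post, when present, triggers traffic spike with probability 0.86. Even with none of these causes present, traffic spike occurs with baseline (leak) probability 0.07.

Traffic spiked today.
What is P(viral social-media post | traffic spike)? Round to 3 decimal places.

Under noisy-OR, P(traffic spike | causes) = 1 − (1−0.07)·∏(1−qᵢ) over the active causes.
P(traffic spike) = 0.07·0.778·0.795 + 0.8698·0.778·0.205 + 0.47827·0.222·0.795 + 0.926958·0.222·0.205 = 0.043296 + 0.138724 + 0.084410 + 0.042186 = 0.308616
Of this, 0.180910 comes from 0.138724 + 0.042186 (the viral social-media post=true cases).
Hence the posterior is 0.180910/0.308616 ≈ 0.586.

P(viral social-media post | traffic spike) ≈ 0.586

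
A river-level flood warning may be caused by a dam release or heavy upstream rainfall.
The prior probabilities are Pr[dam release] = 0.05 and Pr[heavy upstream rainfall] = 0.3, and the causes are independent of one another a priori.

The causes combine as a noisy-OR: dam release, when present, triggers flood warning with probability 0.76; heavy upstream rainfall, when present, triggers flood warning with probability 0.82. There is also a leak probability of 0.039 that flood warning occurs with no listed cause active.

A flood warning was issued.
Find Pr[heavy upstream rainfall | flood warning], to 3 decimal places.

Under noisy-OR, P(flood warning | causes) = 1 − (1−0.039)·∏(1−qᵢ) over the active causes.
For the numerator, keep only heavy upstream rainfall=true terms: 0.235701 + 0.014377 = 0.250078
Denominator P(flood warning): 0.039·0.95·0.7 + 0.82702·0.95·0.3 + 0.76936·0.05·0.7 + 0.958485·0.05·0.3 = 0.302941
P(heavy upstream rainfall | flood warning) = 0.250078/0.302941 ≈ 0.826

Pr[heavy upstream rainfall | flood warning] ≈ 0.826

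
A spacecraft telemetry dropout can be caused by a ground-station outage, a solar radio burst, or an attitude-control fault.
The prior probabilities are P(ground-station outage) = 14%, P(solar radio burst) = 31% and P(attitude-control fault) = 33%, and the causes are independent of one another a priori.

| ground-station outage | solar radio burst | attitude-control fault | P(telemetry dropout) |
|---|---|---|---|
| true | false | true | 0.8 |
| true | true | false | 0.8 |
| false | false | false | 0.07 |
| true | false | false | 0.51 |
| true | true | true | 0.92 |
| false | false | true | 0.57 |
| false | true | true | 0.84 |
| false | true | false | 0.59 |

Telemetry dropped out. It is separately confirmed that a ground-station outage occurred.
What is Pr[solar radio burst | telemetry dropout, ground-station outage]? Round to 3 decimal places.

Numerator (weight on configurations with solar radio burst): 0.166160 + 0.094116 = 0.260276
Denominator P(telemetry dropout | ground-station outage): 0.51*0.69*0.67 + 0.8*0.69*0.33 + 0.8*0.31*0.67 + 0.92*0.31*0.33 = 0.678209
Posterior = 0.260276 / 0.678209 ≈ 0.384

Pr[solar radio burst | telemetry dropout, ground-station outage] ≈ 0.384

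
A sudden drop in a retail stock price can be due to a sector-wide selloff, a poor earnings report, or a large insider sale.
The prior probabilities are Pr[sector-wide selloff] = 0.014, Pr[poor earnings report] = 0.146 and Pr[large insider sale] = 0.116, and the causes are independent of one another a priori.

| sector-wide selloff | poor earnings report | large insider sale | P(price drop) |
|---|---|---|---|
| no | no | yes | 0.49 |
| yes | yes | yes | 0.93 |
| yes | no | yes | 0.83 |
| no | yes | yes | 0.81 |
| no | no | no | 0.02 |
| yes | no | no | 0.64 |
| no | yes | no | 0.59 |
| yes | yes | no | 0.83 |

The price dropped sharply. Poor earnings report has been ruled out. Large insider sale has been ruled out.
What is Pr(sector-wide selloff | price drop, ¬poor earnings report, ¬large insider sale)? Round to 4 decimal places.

Sum P(price drop|·) weighted by the priors over both values of sector-wide selloff:
  P(price drop | ¬poor earnings report, ¬large insider sale) = 0.02*0.986 + 0.64*0.014
        = 0.019720 + 0.008960 = 0.028680
Configurations with sector-wide selloff contribute 0.008960, so
  P(sector-wide selloff | price drop, ¬poor earnings report, ¬large insider sale) = 0.008960 / 0.028680 ≈ 0.3124

Pr(sector-wide selloff | price drop, ¬poor earnings report, ¬large insider sale) ≈ 0.3124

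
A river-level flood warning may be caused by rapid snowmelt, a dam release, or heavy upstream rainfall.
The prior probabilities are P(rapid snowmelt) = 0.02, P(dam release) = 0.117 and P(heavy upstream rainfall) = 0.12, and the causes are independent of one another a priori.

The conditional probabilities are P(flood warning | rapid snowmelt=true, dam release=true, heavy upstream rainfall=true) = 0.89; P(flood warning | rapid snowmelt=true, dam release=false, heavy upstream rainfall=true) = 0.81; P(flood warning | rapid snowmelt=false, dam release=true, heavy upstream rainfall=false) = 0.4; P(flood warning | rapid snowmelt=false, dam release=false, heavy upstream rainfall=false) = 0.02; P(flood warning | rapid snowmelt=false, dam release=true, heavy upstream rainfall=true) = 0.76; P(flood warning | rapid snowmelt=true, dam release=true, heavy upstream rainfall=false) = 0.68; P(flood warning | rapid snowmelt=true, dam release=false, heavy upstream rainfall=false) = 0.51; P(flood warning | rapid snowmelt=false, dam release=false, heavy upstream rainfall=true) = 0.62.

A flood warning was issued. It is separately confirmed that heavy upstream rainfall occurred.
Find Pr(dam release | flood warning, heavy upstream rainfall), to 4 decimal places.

P(flood warning | heavy upstream rainfall) = 0.62·0.98·0.883 + 0.76·0.98·0.117 + 0.81·0.02·0.883 + 0.89·0.02·0.117 = 0.536511 + 0.087142 + 0.014305 + 0.002083 = 0.640041
The dam release-present share is 0.087142 + 0.002083 = 0.089225.
P(dam release | flood warning, heavy upstream rainfall) = 0.089225 / 0.640041 ≈ 0.1394

Pr(dam release | flood warning, heavy upstream rainfall) ≈ 0.1394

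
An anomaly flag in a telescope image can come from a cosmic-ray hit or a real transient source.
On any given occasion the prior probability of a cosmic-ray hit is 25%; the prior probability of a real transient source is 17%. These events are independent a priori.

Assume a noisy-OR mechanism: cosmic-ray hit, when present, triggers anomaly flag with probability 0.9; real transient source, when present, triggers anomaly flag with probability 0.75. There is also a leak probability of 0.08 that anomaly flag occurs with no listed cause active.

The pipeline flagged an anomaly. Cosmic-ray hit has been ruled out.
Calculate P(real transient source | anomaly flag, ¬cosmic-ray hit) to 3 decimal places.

Under noisy-OR, P(anomaly flag | causes) = 1 − (1−0.08)·∏(1−qᵢ) over the active causes.
Sum P(anomaly flag|·) weighted by the priors over both values of real transient source:
  P(anomaly flag | ¬cosmic-ray hit) = 0.08*0.83 + 0.77*0.17
        = 0.066400 + 0.130900 = 0.197300
Keeping only the real transient source-present terms gives 0.130900, so
  P(real transient source | anomaly flag, ¬cosmic-ray hit) = 0.130900 / 0.197300 ≈ 0.663

P(real transient source | anomaly flag, ¬cosmic-ray hit) ≈ 0.663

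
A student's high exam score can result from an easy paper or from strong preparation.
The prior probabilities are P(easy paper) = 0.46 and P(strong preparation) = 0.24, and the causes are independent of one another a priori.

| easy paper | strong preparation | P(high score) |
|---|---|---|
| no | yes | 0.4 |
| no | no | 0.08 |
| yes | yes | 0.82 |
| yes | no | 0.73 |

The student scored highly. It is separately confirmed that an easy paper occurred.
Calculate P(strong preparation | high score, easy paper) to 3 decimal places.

P(strong preparation | high score, easy paper) ≈ 0.262

Enumerate both values of strong preparation and weight by the priors:
  P(high score | easy paper) = 0.73·0.76 + 0.82·0.24
        = 0.554800 + 0.196800 = 0.751600
The terms with strong preparation present sum to 0.196800, so
  P(strong preparation | high score, easy paper) = 0.196800 / 0.751600 ≈ 0.262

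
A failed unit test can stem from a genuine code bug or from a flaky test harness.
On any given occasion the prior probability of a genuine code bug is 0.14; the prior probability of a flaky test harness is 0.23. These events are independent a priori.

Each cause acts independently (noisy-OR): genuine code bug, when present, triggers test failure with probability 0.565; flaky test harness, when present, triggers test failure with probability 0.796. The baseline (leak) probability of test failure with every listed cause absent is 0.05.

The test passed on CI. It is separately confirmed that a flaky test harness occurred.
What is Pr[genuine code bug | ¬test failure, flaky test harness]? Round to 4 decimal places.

Pr[genuine code bug | ¬test failure, flaky test harness] ≈ 0.0661

Under noisy-OR, P(test failure | causes) = 1 − (1−0.05)·∏(1−qᵢ) over the active causes.
Enumerate both values of genuine code bug and weight by the priors:
  P(¬test failure | flaky test harness) = 0.1938·0.86 + 0.084303·0.14
        = 0.166668 + 0.011802 = 0.178470
Keeping only the genuine code bug-present terms gives 0.011802, so
  P(genuine code bug | ¬test failure, flaky test harness) = 0.011802 / 0.178470 ≈ 0.0661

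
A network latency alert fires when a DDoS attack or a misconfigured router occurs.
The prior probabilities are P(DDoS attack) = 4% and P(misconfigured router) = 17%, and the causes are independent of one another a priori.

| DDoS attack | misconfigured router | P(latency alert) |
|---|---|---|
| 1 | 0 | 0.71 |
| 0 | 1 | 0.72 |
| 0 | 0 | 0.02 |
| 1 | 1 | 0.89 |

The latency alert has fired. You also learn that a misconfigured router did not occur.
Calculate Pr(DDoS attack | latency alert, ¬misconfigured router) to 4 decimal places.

Pr(DDoS attack | latency alert, ¬misconfigured router) ≈ 0.5966

Weight on DDoS attack=true, given the evidence: 0.71*0.04 = 0.028400
Denominator P(latency alert | ¬misconfigured router): 0.02*0.96 + 0.71*0.04 = 0.047600
P(DDoS attack | latency alert, ¬misconfigured router) = 0.028400/0.047600 ≈ 0.5966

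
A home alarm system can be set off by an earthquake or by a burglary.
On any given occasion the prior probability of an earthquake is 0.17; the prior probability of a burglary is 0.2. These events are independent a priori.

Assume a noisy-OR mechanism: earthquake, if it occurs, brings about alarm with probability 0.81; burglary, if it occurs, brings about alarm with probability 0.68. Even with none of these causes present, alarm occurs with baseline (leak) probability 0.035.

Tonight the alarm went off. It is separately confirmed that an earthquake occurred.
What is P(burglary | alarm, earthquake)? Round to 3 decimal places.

P(burglary | alarm, earthquake) ≈ 0.224

Under noisy-OR, P(alarm | causes) = 1 − (1−0.035)·∏(1−qᵢ) over the active causes.
P(alarm | earthquake) = 0.81665*0.8 + 0.941328*0.2 = 0.653320 + 0.188266 = 0.841586
The burglary-present share is 0.941328*0.2 = 0.188266.
P(burglary | alarm, earthquake) = 0.188266 / 0.841586 ≈ 0.224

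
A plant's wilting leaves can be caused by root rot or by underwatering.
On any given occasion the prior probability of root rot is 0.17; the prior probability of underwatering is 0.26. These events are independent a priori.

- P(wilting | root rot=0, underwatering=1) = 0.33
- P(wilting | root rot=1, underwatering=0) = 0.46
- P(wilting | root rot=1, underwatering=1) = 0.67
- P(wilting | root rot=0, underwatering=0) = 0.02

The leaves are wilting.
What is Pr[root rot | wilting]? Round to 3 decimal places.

By total probability over the 4 (root rot, underwatering) configurations:
  P(wilting) = 0.02·0.83·0.74 + 0.33·0.83·0.26 + 0.46·0.17·0.74 + 0.67·0.17·0.26
        = 0.012284 + 0.071214 + 0.057868 + 0.029614 = 0.170980
Keeping only the root rot-present terms gives 0.087482, so
  P(root rot | wilting) = 0.087482 / 0.170980 ≈ 0.512

Pr[root rot | wilting] ≈ 0.512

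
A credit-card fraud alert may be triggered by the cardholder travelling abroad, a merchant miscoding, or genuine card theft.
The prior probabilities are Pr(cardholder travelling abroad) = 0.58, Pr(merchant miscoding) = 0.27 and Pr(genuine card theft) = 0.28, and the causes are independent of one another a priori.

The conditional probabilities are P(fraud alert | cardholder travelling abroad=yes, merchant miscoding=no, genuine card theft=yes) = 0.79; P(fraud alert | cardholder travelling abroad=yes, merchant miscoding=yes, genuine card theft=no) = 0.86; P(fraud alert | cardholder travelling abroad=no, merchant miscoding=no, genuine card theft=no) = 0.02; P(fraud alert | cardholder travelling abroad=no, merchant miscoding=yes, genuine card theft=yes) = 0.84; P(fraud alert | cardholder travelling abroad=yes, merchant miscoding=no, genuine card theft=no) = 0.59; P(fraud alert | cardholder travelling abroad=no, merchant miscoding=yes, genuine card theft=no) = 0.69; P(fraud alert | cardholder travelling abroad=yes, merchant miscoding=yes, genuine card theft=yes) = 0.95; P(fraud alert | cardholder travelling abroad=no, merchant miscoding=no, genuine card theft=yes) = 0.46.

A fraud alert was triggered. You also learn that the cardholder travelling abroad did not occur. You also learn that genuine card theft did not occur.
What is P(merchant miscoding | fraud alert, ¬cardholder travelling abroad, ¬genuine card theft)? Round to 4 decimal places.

P(merchant miscoding | fraud alert, ¬cardholder travelling abroad, ¬genuine card theft) ≈ 0.9273

For the numerator, keep only merchant miscoding=true terms: 0.69×0.27 = 0.186300
Normalizer over all consistent configurations: 0.02×0.73 + 0.69×0.27 = 0.200900
Posterior = 0.186300 / 0.200900 ≈ 0.9273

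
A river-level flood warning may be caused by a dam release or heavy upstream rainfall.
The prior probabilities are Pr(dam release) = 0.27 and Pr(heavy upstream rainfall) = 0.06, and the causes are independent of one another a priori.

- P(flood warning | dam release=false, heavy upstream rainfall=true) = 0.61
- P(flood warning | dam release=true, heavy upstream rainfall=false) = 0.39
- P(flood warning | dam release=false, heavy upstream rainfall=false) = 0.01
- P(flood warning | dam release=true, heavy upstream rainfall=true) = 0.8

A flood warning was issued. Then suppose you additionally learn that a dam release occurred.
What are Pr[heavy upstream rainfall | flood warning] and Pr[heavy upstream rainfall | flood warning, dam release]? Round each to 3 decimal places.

P(flood warning) = 0.01·0.73·0.94 + 0.61·0.73·0.06 + 0.39·0.27·0.94 + 0.8·0.27·0.06 = 0.006862 + 0.026718 + 0.098982 + 0.012960 = 0.145522
The heavy upstream rainfall-present share is 0.026718 + 0.012960 = 0.039678.
P(heavy upstream rainfall | flood warning) = 0.039678 / 0.145522 ≈ 0.273

With the extra evidence:
P(flood warning | dam release) = 0.39*0.94 + 0.8*0.06 = 0.366600 + 0.048000 = 0.414600
Of this, 0.048000 comes from 0.8*0.06 (the heavy upstream rainfall=true cases).
P(heavy upstream rainfall | flood warning, dam release) = 0.048000 / 0.414600 ≈ 0.116

Pr[heavy upstream rainfall | flood warning] ≈ 0.273; Pr[heavy upstream rainfall | flood warning, dam release] ≈ 0.116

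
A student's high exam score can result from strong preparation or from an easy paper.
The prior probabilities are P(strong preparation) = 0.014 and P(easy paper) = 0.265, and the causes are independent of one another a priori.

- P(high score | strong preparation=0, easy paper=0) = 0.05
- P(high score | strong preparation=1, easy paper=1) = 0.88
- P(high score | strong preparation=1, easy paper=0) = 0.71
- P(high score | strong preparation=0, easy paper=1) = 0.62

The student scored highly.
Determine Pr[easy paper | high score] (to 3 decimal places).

For the numerator, keep only easy paper=true terms: 0.162000 + 0.003265 = 0.165265
The normalizing constant is 0.05*0.986*0.735 + 0.62*0.986*0.265 + 0.71*0.014*0.735 + 0.88*0.014*0.265 = 0.208807
Posterior = 0.165265 / 0.208807 ≈ 0.791

Pr[easy paper | high score] ≈ 0.791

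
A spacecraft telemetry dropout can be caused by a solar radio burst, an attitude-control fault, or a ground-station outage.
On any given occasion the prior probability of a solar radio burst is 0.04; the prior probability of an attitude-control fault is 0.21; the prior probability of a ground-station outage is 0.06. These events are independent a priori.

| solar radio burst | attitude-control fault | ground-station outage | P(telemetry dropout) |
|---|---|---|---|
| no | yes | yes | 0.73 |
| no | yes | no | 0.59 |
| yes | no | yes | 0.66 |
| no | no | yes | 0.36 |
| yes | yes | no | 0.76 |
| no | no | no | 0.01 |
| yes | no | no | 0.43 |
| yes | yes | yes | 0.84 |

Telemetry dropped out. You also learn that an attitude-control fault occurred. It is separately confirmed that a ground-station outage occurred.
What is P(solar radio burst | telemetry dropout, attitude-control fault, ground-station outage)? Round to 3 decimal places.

P(solar radio burst | telemetry dropout, attitude-control fault, ground-station outage) ≈ 0.046

For the numerator, keep only solar radio burst=true terms: 0.84·0.04 = 0.033600
Denominator P(telemetry dropout | attitude-control fault, ground-station outage): 0.73·0.96 + 0.84·0.04 = 0.734400
Posterior = 0.033600 / 0.734400 ≈ 0.046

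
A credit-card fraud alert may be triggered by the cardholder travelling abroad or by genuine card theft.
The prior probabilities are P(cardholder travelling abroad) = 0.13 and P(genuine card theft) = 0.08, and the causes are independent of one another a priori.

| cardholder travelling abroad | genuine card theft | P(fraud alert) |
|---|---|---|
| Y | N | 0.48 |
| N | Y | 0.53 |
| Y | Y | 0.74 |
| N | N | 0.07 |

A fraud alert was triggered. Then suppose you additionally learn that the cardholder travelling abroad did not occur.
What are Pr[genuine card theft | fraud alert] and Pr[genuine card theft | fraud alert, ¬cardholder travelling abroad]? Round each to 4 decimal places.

Pr[genuine card theft | fraud alert] ≈ 0.2821; Pr[genuine card theft | fraud alert, ¬cardholder travelling abroad] ≈ 0.3970

Enumerate the 4 (cardholder travelling abroad, genuine card theft) configurations and weight by the priors:
  P(fraud alert) = 0.07·0.87·0.92 + 0.53·0.87·0.08 + 0.48·0.13·0.92 + 0.74·0.13·0.08
        = 0.056028 + 0.036888 + 0.057408 + 0.007696 = 0.158020
Configurations with genuine card theft contribute 0.044584, so
  P(genuine card theft | fraud alert) = 0.044584 / 0.158020 ≈ 0.2821

With the extra evidence:
Sum P(fraud alert|·) weighted by the priors over both values of genuine card theft:
  P(fraud alert | ¬cardholder travelling abroad) = 0.07×0.92 + 0.53×0.08
        = 0.064400 + 0.042400 = 0.106800
Configurations with genuine card theft contribute 0.042400, so
  P(genuine card theft | fraud alert, ¬cardholder travelling abroad) = 0.042400 / 0.106800 ≈ 0.3970
With cardholder travelling abroad excluded, genuine card theft must carry more of the explanatory weight for the fraud alert.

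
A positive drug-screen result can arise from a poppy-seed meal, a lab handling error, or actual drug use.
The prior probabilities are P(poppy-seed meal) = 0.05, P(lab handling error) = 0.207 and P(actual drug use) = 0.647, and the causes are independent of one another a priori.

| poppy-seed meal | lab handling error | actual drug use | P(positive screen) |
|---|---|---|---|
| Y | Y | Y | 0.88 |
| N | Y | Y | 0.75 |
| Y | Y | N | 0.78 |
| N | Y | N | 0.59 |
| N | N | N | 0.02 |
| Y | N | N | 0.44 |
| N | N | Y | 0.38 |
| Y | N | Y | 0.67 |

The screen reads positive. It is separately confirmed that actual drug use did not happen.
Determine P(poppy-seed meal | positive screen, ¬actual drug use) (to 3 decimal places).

P(poppy-seed meal | positive screen, ¬actual drug use) ≈ 0.163

Weight on poppy-seed meal=true, given the evidence: 0.017446 + 0.008073 = 0.025519
Denominator P(positive screen | ¬actual drug use): 0.02·0.95·0.793 + 0.59·0.95·0.207 + 0.44·0.05·0.793 + 0.78·0.05·0.207 = 0.156609
Posterior = 0.025519 / 0.156609 ≈ 0.163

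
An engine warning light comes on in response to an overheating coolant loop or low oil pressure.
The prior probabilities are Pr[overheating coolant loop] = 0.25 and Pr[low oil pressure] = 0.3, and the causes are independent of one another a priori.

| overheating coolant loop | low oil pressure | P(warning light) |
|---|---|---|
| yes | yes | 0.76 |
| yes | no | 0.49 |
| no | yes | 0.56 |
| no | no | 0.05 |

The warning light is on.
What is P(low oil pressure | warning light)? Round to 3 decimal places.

P(warning light) = 0.05·0.75·0.7 + 0.56·0.75·0.3 + 0.49·0.25·0.7 + 0.76·0.25·0.3 = 0.026250 + 0.126000 + 0.085750 + 0.057000 = 0.295000
Restricting to configurations with low oil pressure present: 0.126000 + 0.057000 = 0.183000.
So P(low oil pressure | warning light) = 0.183000/0.295000 ≈ 0.620.

P(low oil pressure | warning light) ≈ 0.620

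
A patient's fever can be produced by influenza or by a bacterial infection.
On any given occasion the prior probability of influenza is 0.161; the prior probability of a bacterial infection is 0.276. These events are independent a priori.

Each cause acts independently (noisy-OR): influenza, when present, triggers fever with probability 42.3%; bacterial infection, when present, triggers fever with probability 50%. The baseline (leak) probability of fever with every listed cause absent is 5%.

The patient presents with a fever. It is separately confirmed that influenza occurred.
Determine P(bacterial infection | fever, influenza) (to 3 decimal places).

Under noisy-OR, P(fever | causes) = 1 − (1−0.05)·∏(1−qᵢ) over the active causes.
Numerator (weight on configurations with bacterial infection): 0.725925*0.276 = 0.200355
Normalizer over all consistent configurations: 0.45185*0.724 + 0.725925*0.276 = 0.527494
P(bacterial infection | fever, influenza) = 0.200355/0.527494 ≈ 0.380

P(bacterial infection | fever, influenza) ≈ 0.380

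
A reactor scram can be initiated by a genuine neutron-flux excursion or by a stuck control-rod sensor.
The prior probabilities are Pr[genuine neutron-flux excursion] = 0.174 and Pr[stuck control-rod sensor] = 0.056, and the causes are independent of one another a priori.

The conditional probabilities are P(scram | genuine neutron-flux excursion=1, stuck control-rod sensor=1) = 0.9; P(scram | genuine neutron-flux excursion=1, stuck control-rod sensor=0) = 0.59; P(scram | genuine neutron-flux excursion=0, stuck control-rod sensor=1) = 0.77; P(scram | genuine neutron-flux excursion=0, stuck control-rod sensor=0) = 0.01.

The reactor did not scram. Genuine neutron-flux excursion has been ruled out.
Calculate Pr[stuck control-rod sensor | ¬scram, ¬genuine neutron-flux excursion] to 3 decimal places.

Pr[stuck control-rod sensor | ¬scram, ¬genuine neutron-flux excursion] ≈ 0.014

Enumerate both values of stuck control-rod sensor and weight by the priors:
  P(¬scram | ¬genuine neutron-flux excursion) = 0.99*0.944 + 0.23*0.056
        = 0.934560 + 0.012880 = 0.947440
Configurations with stuck control-rod sensor contribute 0.012880, so
  P(stuck control-rod sensor | ¬scram, ¬genuine neutron-flux excursion) = 0.012880 / 0.947440 ≈ 0.014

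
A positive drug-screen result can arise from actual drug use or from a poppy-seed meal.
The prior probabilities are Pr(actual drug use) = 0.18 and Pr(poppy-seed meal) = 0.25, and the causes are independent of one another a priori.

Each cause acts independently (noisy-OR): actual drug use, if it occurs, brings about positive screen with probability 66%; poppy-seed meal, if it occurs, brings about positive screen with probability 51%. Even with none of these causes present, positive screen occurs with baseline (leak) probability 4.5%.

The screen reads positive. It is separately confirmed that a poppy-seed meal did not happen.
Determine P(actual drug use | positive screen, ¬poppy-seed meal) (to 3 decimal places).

Under noisy-OR, P(positive screen | causes) = 1 − (1−0.045)·∏(1−qᵢ) over the active causes.
P(positive screen | ¬poppy-seed meal) = 0.045×0.82 + 0.6753×0.18 = 0.036900 + 0.121554 = 0.158454
Restricting to configurations with actual drug use present: 0.6753×0.18 = 0.121554.
P(actual drug use | positive screen, ¬poppy-seed meal) = 0.121554 / 0.158454 ≈ 0.767

P(actual drug use | positive screen, ¬poppy-seed meal) ≈ 0.767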